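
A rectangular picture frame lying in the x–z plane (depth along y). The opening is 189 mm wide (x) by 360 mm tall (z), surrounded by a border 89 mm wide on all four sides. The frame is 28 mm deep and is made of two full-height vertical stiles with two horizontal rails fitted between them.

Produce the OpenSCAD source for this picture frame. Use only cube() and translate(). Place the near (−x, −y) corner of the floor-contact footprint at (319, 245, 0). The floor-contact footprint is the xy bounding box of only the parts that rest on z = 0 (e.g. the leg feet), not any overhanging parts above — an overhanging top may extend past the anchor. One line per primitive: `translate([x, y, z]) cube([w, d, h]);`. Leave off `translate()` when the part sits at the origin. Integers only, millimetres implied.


translate([319, 245, 0]) cube([89, 28, 538]);
translate([597, 245, 0]) cube([89, 28, 538]);
translate([408, 245, 0]) cube([189, 28, 89]);
translate([408, 245, 449]) cube([189, 28, 89]);


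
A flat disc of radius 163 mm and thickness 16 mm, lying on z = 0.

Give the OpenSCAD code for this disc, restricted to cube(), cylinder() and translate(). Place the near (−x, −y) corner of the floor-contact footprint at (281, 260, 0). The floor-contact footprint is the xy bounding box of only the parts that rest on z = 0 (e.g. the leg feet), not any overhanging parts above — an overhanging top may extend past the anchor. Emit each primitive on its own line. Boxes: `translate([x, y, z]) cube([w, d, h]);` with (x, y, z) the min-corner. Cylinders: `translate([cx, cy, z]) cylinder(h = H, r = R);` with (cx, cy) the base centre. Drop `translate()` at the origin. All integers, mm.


translate([444, 423, 0]) cylinder(h = 16, r = 163);


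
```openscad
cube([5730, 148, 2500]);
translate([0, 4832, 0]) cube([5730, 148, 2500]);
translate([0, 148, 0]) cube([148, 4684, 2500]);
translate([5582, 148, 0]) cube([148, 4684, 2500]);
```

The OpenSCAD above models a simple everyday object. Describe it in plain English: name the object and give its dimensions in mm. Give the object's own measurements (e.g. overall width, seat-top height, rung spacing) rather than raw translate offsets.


The wall frame of a small rectangular building: four walls, each 2500 mm tall and 148 mm thick, enclosing a footprint 5730 mm (x) by 4980 mm (y) outside-to-outside, with no floor or roof. The front and back walls (the −y and +y sides) span the full width; the two side walls fit between them.


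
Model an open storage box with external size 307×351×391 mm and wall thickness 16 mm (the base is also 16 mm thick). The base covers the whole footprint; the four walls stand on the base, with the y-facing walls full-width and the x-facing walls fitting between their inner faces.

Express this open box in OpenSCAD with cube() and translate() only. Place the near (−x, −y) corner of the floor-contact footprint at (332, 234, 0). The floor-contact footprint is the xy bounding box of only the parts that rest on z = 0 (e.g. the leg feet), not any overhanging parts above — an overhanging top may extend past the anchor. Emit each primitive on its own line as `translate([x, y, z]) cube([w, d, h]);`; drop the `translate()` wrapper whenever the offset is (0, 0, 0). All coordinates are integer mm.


translate([332, 234, 0]) cube([307, 351, 16]);
translate([332, 234, 16]) cube([307, 16, 375]);
translate([332, 569, 16]) cube([307, 16, 375]);
translate([332, 250, 16]) cube([16, 319, 375]);
translate([623, 250, 16]) cube([16, 319, 375]);


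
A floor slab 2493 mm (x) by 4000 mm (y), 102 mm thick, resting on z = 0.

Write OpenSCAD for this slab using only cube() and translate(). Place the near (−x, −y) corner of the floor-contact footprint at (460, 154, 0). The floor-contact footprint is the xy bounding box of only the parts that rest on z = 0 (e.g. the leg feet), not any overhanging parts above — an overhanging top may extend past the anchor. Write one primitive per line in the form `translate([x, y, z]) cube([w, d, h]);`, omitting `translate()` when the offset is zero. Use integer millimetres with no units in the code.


translate([460, 154, 0]) cube([2493, 4000, 102]);


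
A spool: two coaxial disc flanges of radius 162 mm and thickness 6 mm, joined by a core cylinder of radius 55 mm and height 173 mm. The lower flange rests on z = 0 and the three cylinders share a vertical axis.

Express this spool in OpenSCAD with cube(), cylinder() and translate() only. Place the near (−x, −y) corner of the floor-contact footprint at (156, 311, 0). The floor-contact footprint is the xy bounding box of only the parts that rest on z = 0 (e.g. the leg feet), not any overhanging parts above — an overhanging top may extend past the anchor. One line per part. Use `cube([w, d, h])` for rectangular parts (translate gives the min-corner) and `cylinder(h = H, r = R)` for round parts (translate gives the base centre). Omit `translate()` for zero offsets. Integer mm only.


translate([318, 473, 0]) cylinder(h = 6, r = 162);
translate([318, 473, 6]) cylinder(h = 173, r = 55);
translate([318, 473, 179]) cylinder(h = 6, r = 162);


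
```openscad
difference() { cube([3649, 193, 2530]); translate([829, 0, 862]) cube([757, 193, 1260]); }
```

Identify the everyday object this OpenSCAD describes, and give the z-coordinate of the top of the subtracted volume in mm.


A wall with a window opening. The window head height is 2122 mm.

A wall with a rectangular opening subtracted — a window. Sill at z = 862, opening 1260 mm tall, so the head is at 862 + 1260 = 2122 mm.


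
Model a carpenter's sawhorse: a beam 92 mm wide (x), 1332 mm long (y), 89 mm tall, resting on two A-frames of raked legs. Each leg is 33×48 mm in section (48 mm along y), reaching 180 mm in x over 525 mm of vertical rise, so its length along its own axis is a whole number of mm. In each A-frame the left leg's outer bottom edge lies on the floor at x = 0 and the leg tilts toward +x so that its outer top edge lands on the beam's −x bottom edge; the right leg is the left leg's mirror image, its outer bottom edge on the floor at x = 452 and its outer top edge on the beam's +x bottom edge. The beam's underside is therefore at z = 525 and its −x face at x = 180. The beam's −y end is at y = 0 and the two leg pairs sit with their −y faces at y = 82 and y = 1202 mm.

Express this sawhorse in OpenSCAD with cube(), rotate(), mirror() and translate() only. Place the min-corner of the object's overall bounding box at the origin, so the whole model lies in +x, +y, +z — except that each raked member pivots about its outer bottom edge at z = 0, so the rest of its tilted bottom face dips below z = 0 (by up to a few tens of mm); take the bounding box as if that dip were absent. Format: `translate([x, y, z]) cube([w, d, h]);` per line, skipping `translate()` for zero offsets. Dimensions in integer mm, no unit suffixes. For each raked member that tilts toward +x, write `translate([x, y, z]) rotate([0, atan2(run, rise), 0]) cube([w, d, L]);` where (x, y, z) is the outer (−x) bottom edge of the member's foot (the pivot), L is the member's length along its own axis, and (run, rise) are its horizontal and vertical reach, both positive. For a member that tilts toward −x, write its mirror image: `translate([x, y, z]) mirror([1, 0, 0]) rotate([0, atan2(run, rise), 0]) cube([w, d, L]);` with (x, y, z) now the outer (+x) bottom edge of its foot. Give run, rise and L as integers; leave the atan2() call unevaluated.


translate([180, 0, 525]) cube([92, 1332, 89]);
translate([0, 82, 0]) rotate([0, atan2(180, 525), 0]) cube([33, 48, 555]);
translate([452, 82, 0]) mirror([1, 0, 0]) rotate([0, atan2(180, 525), 0]) cube([33, 48, 555]);
translate([0, 1202, 0]) rotate([0, atan2(180, 525), 0]) cube([33, 48, 555]);
translate([452, 1202, 0]) mirror([1, 0, 0]) rotate([0, atan2(180, 525), 0]) cube([33, 48, 555]);


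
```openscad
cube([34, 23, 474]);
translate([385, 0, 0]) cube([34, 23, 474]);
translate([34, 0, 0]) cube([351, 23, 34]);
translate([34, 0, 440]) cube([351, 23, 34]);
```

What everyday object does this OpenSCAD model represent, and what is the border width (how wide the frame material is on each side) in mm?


A picture frame. The border width is 34 mm.

Four thin pieces enclosing a rectangular opening — a picture frame. The two full-height stiles are 474 mm tall; the top rail sits at z = 440 and is 34 mm tall, so the border above the opening is 474 − 440 = 34 mm, matching the stile x-width.


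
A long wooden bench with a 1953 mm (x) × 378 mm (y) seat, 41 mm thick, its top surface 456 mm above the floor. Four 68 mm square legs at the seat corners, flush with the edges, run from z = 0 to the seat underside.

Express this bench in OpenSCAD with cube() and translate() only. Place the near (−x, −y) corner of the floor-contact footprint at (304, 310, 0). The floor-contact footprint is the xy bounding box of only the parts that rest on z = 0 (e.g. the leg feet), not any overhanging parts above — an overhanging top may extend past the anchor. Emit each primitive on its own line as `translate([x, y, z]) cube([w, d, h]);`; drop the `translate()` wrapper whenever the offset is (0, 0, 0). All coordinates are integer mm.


// leg_h = 456 − 41 = 415
translate([304, 310, 415]) cube([1953, 378, 41]);
translate([304, 310, 0]) cube([68, 68, 415]);
translate([304, 620, 0]) cube([68, 68, 415]);
translate([2189, 310, 0]) cube([68, 68, 415]);
translate([2189, 620, 0]) cube([68, 68, 415]);


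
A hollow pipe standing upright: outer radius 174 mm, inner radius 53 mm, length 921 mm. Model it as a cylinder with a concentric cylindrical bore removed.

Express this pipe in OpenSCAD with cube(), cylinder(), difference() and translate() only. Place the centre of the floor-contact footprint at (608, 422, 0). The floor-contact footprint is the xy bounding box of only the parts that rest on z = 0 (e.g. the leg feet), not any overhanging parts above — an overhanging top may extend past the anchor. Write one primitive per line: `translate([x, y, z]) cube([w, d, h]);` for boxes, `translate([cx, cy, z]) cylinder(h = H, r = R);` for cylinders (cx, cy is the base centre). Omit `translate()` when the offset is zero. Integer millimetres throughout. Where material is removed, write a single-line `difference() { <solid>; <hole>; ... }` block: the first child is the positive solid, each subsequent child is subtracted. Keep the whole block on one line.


difference() { translate([608, 422, 0]) cylinder(h = 921, r = 174); translate([608, 422, 0]) cylinder(h = 921, r = 53); }


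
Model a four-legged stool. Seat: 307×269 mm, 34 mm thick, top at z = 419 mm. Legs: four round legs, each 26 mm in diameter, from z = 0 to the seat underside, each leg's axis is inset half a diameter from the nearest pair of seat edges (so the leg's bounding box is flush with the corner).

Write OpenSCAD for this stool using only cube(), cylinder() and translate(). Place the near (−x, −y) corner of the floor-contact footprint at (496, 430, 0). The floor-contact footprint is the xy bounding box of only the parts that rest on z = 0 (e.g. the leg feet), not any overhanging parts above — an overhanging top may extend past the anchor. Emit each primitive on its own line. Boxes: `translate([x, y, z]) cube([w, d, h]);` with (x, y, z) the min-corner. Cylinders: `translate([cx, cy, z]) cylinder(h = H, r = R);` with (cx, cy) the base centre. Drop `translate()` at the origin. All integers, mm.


translate([496, 430, 385]) cube([307, 269, 34]);
translate([509, 443, 0]) cylinder(h = 385, r = 13);
translate([790, 443, 0]) cylinder(h = 385, r = 13);
translate([509, 686, 0]) cylinder(h = 385, r = 13);
translate([790, 686, 0]) cylinder(h = 385, r = 13);


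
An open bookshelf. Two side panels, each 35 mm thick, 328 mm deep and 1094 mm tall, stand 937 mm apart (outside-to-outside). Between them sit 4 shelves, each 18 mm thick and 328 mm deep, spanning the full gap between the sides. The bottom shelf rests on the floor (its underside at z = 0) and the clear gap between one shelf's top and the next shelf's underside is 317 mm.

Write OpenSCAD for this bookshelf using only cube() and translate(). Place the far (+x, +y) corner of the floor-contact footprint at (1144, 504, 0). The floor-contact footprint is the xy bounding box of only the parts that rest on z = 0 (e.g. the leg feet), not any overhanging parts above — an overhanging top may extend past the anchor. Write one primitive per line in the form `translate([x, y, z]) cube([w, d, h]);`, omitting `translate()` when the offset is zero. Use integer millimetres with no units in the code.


translate([207, 176, 0]) cube([35, 328, 1094]);
translate([1109, 176, 0]) cube([35, 328, 1094]);
translate([242, 176, 0]) cube([867, 328, 18]);
translate([242, 176, 335]) cube([867, 328, 18]);
translate([242, 176, 670]) cube([867, 328, 18]);
translate([242, 176, 1005]) cube([867, 328, 18]);


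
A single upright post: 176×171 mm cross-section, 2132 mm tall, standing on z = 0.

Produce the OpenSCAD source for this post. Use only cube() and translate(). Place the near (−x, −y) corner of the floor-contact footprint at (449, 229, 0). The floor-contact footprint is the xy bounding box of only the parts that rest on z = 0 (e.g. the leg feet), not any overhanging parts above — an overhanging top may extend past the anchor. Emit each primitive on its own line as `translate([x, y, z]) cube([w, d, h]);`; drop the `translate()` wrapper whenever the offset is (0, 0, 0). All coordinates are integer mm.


translate([449, 229, 0]) cube([176, 171, 2132]);


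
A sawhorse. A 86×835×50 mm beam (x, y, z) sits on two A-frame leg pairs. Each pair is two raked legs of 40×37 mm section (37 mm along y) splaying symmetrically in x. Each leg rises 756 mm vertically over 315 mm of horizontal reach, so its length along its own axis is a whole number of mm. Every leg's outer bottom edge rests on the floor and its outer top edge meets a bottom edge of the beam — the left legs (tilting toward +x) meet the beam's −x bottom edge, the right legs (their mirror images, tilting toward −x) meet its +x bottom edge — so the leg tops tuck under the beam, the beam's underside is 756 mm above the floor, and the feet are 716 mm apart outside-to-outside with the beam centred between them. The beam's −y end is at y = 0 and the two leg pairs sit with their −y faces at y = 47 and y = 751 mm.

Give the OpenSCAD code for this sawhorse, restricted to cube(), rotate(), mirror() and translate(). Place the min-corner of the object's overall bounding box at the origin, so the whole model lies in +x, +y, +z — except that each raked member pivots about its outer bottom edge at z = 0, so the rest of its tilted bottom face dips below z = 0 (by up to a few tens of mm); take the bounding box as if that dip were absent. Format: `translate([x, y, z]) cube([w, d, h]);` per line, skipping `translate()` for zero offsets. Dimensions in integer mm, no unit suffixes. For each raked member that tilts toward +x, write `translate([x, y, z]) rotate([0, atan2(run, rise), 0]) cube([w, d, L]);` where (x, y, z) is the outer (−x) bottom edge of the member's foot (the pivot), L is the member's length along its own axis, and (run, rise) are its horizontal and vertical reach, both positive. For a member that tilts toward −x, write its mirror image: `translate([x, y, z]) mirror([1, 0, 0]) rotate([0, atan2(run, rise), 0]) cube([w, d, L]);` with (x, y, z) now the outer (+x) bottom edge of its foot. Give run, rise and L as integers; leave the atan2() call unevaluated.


translate([315, 0, 756]) cube([86, 835, 50]);
translate([0, 47, 0]) rotate([0, atan2(315, 756), 0]) cube([40, 37, 819]);
translate([716, 47, 0]) mirror([1, 0, 0]) rotate([0, atan2(315, 756), 0]) cube([40, 37, 819]);
translate([0, 751, 0]) rotate([0, atan2(315, 756), 0]) cube([40, 37, 819]);
translate([716, 751, 0]) mirror([1, 0, 0]) rotate([0, atan2(315, 756), 0]) cube([40, 37, 819]);


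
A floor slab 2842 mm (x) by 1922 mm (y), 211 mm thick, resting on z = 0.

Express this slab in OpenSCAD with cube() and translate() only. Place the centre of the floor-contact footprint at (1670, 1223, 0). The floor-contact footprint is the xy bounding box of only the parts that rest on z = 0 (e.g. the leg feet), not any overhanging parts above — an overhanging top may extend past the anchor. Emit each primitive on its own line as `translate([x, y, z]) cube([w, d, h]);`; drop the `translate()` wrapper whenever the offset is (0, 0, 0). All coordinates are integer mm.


translate([249, 262, 0]) cube([2842, 1922, 211]);


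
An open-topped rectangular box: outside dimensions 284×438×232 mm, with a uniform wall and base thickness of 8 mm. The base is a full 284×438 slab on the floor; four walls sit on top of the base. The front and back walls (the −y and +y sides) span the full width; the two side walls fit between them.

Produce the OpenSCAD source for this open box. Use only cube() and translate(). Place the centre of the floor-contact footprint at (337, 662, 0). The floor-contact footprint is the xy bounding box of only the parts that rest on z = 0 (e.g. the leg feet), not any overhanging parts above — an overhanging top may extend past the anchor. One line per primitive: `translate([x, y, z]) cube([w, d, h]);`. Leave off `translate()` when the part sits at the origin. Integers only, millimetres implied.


translate([195, 443, 0]) cube([284, 438, 8]);
translate([195, 443, 8]) cube([284, 8, 224]);
translate([195, 873, 8]) cube([284, 8, 224]);
translate([195, 451, 8]) cube([8, 422, 224]);
translate([471, 451, 8]) cube([8, 422, 224]);


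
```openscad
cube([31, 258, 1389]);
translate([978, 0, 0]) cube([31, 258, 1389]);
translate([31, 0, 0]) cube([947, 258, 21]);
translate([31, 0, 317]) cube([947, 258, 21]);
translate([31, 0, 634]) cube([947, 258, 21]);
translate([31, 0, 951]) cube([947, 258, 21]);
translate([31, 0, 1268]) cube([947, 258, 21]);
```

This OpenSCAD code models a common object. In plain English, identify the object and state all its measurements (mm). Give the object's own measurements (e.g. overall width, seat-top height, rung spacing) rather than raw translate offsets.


An open bookshelf. Two side panels, each 31 mm thick, 258 mm deep and 1389 mm tall, stand 1009 mm apart (outside-to-outside). Between them sit 5 shelves, each 21 mm thick and 258 mm deep, spanning the full gap between the sides. The bottom shelf rests on the floor (its underside at z = 0) and the clear gap between one shelf's top and the next shelf's underside is 296 mm.


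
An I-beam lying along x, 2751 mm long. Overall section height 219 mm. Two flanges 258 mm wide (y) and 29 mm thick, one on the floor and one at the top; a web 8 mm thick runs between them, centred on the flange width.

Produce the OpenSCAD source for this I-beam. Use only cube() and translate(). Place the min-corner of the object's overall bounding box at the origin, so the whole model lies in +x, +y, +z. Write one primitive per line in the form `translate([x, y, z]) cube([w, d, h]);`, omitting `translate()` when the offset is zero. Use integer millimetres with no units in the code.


cube([2751, 258, 29]);
translate([0, 125, 29]) cube([2751, 8, 161]);
translate([0, 0, 190]) cube([2751, 258, 29]);


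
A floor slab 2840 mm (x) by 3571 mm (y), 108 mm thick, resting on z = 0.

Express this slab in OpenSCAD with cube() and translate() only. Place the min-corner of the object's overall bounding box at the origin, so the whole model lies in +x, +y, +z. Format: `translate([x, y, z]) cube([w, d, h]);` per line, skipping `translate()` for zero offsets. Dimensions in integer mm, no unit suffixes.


cube([2840, 3571, 108]);


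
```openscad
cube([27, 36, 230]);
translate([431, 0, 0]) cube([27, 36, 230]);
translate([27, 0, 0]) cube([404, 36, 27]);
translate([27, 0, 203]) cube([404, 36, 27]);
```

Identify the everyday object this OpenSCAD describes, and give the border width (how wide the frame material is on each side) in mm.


A picture frame. The border width is 27 mm.

Four thin pieces enclosing a rectangular opening — a picture frame. The two full-height stiles are 230 mm tall; the top rail sits at z = 203 and is 27 mm tall, so the border above the opening is 230 − 203 = 27 mm, matching the stile x-width.


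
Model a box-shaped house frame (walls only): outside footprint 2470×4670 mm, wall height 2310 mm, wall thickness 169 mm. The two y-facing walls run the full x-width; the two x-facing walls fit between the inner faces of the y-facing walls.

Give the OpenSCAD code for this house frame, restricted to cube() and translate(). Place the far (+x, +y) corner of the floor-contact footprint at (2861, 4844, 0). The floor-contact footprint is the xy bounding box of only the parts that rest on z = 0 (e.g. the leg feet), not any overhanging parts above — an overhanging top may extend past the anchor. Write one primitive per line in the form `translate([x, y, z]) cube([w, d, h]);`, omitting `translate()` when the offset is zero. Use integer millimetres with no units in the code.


translate([391, 174, 0]) cube([2470, 169, 2310]);
translate([391, 4675, 0]) cube([2470, 169, 2310]);
translate([391, 343, 0]) cube([169, 4332, 2310]);
translate([2692, 343, 0]) cube([169, 4332, 2310]);


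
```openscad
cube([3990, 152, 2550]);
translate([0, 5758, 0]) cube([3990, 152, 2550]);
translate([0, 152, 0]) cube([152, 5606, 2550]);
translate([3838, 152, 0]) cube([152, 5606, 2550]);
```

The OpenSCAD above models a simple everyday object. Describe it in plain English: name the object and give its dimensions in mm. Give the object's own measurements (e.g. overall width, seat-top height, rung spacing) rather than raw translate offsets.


The wall frame of a small rectangular building: four walls, each 2550 mm tall and 152 mm thick, enclosing a footprint 3990 mm (x) by 5910 mm (y) outside-to-outside, with no floor or roof. The front and back walls (the −y and +y sides) span the full width; the two side walls fit between them.


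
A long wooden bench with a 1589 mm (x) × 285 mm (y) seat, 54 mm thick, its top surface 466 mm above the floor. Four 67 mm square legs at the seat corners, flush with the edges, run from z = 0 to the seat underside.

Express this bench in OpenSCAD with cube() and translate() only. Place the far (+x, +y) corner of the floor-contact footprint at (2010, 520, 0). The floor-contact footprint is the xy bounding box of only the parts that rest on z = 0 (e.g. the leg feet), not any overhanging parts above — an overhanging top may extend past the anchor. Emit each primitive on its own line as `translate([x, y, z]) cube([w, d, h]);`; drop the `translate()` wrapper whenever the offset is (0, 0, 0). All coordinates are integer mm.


translate([421, 235, 412]) cube([1589, 285, 54]);
translate([421, 235, 0]) cube([67, 67, 412]);
translate([421, 453, 0]) cube([67, 67, 412]);
translate([1943, 235, 0]) cube([67, 67, 412]);
translate([1943, 453, 0]) cube([67, 67, 412]);


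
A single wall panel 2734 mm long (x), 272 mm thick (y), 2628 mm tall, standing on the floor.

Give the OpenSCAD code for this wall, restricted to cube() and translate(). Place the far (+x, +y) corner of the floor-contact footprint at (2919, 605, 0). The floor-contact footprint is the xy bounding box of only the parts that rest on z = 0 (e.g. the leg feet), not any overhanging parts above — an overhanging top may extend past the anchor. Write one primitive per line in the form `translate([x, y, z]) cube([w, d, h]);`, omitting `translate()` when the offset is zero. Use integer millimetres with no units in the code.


translate([185, 333, 0]) cube([2734, 272, 2628]);


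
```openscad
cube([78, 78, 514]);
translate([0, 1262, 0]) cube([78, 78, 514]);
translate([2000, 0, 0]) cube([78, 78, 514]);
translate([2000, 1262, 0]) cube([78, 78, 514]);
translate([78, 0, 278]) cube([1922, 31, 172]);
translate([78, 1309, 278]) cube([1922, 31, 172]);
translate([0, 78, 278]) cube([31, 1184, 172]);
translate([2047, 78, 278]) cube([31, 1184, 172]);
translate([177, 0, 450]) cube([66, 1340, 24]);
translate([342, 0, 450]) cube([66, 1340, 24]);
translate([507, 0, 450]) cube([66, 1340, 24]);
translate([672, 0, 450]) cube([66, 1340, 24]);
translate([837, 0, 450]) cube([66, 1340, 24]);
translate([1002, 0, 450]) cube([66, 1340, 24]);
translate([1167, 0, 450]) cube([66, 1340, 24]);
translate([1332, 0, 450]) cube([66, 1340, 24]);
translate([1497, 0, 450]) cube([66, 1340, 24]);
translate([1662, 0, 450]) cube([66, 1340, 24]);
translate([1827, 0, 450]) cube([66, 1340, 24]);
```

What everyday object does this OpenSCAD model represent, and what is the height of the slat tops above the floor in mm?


A bed frame. The slat-top height is 474 mm.

Four posts, four rails, and a row of slats — a bed frame. Slats sit on the rails at z = 278 + 172 = 450; with slat thickness 24, the top is 474 mm.


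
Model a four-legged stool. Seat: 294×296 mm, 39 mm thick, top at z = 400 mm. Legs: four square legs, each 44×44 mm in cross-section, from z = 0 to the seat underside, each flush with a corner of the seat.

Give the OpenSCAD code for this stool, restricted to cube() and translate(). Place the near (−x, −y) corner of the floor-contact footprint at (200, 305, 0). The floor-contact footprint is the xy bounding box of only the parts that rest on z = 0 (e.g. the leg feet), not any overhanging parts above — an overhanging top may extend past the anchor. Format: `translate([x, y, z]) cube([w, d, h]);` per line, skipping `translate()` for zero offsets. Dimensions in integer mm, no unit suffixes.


translate([200, 305, 361]) cube([294, 296, 39]);
translate([200, 305, 0]) cube([44, 44, 361]);
translate([450, 305, 0]) cube([44, 44, 361]);
translate([200, 557, 0]) cube([44, 44, 361]);
translate([450, 557, 0]) cube([44, 44, 361]);


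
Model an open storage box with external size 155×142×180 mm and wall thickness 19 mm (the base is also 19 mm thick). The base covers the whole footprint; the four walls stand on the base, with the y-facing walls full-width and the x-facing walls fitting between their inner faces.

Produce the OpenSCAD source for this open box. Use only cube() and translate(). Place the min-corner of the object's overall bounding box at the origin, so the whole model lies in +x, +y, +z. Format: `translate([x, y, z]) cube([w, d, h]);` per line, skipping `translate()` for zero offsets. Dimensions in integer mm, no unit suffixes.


cube([155, 142, 19]);
translate([0, 0, 19]) cube([155, 19, 161]);
translate([0, 123, 19]) cube([155, 19, 161]);
translate([0, 19, 19]) cube([19, 104, 161]);
translate([136, 19, 19]) cube([19, 104, 161]);


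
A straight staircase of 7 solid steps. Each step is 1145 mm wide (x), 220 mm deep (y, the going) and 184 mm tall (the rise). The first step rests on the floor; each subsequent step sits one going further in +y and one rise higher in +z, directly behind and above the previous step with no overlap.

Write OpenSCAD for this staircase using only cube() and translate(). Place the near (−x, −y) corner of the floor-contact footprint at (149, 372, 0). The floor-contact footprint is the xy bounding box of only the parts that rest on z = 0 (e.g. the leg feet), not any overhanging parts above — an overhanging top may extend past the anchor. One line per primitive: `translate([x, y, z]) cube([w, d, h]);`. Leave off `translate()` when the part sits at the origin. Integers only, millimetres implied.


translate([149, 372, 0]) cube([1145, 220, 184]);
translate([149, 592, 184]) cube([1145, 220, 184]);
translate([149, 812, 368]) cube([1145, 220, 184]);
translate([149, 1032, 552]) cube([1145, 220, 184]);
translate([149, 1252, 736]) cube([1145, 220, 184]);
translate([149, 1472, 920]) cube([1145, 220, 184]);
translate([149, 1692, 1104]) cube([1145, 220, 184]);


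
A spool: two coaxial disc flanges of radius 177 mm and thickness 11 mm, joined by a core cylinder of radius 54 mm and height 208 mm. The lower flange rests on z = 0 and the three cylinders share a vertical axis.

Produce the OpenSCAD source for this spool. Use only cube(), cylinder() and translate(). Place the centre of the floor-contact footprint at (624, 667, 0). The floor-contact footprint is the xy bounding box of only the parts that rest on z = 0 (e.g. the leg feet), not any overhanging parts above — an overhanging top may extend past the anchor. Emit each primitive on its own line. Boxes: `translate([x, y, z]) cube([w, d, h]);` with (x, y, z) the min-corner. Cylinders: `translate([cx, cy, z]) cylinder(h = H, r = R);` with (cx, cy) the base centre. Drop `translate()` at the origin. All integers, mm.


translate([624, 667, 0]) cylinder(h = 11, r = 177);
translate([624, 667, 11]) cylinder(h = 208, r = 54);
translate([624, 667, 219]) cylinder(h = 11, r = 177);


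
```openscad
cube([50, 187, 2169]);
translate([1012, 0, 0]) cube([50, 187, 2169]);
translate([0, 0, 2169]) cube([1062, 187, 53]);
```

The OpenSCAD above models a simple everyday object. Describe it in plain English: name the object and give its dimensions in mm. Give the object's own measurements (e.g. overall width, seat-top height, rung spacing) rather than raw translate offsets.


A door frame. The clear opening is 962 mm wide and 2169 mm high. Two 50 mm wide jambs, 187 mm deep, stand either side of the opening from the floor to the top of the opening. A 53 mm thick head sits across the top of both jambs, spanning the full outside width of the frame.


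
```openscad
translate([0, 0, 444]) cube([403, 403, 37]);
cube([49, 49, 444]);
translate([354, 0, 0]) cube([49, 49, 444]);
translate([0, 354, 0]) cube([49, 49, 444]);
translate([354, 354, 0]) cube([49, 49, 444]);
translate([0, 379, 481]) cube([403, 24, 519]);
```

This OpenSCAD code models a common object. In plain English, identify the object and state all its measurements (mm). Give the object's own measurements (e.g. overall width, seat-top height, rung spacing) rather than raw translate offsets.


A chair. The seat is a 403×403×37 mm slab with its top at z = 481 mm, on four 49×49 mm corner legs (flush with the seat edges, standing on z = 0). A flat backrest 24 mm thick, 519 mm tall, spans the full seat width and rises from the seat top along its +y edge, rear face flush with the rear of the seat.


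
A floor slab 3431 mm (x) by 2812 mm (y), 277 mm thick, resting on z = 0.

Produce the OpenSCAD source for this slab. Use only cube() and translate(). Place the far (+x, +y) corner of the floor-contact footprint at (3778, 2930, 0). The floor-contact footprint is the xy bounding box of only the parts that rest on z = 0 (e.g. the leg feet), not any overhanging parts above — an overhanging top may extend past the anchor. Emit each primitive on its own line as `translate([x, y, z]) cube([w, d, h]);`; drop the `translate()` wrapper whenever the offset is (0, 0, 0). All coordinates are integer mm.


translate([347, 118, 0]) cube([3431, 2812, 277]);


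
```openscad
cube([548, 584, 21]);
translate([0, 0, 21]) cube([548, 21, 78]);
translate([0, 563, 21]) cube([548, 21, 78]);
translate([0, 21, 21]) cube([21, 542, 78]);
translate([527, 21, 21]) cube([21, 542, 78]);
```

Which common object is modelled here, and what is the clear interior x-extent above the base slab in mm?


An open box. The internal width is 506 mm.

A 548×584 base slab with four walls standing on it — an open box. The base is 548 mm wide and the walls are 21 mm thick, so the internal width is 548 − 2 × 21 = 506 mm.


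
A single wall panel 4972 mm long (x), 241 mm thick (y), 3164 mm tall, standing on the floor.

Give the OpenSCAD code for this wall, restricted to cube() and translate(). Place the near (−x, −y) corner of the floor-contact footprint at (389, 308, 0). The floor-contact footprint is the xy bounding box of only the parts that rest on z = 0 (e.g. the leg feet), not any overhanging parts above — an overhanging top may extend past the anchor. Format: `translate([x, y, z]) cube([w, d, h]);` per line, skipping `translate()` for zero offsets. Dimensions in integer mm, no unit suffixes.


translate([389, 308, 0]) cube([4972, 241, 3164]);


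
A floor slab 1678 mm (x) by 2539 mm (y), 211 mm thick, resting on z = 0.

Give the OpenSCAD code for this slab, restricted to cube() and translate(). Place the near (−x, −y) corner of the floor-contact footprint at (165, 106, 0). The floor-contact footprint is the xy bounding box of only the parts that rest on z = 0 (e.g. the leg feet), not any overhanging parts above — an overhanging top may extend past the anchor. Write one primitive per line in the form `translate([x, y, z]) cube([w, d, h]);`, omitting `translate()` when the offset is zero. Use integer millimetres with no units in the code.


translate([165, 106, 0]) cube([1678, 2539, 211]);


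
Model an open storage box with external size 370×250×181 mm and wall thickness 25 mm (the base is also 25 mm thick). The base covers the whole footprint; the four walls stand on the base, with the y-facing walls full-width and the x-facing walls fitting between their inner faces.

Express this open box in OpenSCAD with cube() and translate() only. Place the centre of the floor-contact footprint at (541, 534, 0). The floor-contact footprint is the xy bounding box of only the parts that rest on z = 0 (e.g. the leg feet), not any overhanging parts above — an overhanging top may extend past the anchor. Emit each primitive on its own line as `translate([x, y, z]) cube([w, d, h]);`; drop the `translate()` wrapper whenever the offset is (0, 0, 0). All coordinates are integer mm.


translate([356, 409, 0]) cube([370, 250, 25]);
translate([356, 409, 25]) cube([370, 25, 156]);
translate([356, 634, 25]) cube([370, 25, 156]);
translate([356, 434, 25]) cube([25, 200, 156]);
translate([701, 434, 25]) cube([25, 200, 156]);


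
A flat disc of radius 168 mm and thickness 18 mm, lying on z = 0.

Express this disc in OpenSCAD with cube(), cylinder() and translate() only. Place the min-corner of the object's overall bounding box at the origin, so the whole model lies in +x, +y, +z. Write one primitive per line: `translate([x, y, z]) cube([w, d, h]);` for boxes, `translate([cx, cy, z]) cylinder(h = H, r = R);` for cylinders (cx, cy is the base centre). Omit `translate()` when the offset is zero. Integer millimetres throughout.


translate([168, 168, 0]) cylinder(h = 18, r = 168);


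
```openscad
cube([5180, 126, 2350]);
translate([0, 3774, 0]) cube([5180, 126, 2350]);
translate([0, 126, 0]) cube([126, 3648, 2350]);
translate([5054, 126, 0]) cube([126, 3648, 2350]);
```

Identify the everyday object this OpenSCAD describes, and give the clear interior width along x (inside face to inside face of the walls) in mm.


A house (or room) frame. The interior width is 4928 mm.

Four 2350 mm walls enclosing a rectangle with no floor or roof — a room or house frame. Outside width is 5180 mm and wall thickness is 126 mm, so the interior width is 5180 − 2 × 126 = 4928 mm.


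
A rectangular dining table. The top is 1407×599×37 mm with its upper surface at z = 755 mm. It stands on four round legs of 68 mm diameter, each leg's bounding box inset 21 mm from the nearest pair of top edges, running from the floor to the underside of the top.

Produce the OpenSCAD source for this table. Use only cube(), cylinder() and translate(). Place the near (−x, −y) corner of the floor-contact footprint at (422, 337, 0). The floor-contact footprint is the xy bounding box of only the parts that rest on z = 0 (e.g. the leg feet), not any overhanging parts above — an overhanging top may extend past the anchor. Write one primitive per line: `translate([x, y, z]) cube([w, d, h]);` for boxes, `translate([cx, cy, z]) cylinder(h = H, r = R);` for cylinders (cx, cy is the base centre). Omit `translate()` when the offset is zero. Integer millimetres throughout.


translate([401, 316, 718]) cube([1407, 599, 37]);
translate([456, 371, 0]) cylinder(h = 718, r = 34);
translate([1753, 371, 0]) cylinder(h = 718, r = 34);
translate([456, 860, 0]) cylinder(h = 718, r = 34);
translate([1753, 860, 0]) cylinder(h = 718, r = 34);


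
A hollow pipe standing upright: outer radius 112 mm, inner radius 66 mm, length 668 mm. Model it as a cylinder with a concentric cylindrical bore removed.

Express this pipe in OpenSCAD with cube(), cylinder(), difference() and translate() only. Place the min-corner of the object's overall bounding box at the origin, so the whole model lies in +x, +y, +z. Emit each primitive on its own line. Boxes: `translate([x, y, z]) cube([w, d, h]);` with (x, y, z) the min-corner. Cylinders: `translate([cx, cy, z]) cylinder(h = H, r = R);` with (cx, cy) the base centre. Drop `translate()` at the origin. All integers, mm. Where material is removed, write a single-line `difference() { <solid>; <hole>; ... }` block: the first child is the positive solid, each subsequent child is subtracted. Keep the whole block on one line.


difference() { translate([112, 112, 0]) cylinder(h = 668, r = 112); translate([112, 112, 0]) cylinder(h = 668, r = 66); }


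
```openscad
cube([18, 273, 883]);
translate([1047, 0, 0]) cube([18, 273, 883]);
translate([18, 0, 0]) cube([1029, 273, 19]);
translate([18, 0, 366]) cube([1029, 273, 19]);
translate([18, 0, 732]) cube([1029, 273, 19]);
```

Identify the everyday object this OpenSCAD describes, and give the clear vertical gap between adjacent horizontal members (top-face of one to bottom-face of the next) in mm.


A bookshelf. The clear shelf gap is 347 mm.

Two tall side panels with 3 horizontal boards between them — a bookshelf. The first two shelf undersides are at z = 0 and z = 366; with shelf thickness 19, the clear gap is 366 − 0 − 19 = 347 mm.


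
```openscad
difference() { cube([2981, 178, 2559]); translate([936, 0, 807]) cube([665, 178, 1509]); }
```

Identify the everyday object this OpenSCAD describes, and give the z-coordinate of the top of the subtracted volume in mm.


A wall with a window opening. The window head height is 2316 mm.

A wall with a rectangular opening subtracted — a window. Sill at z = 807, opening 1509 mm tall, so the head is at 807 + 1509 = 2316 mm.


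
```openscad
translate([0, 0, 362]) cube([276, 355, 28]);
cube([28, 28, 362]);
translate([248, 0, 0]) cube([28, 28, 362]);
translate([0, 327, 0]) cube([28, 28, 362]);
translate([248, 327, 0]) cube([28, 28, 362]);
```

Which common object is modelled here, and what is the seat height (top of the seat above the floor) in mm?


A stool. The seat height is 390 mm.

A 276×355×28 slab at z = 362 on four corner posts — a stool. The seat top is 362 + 28 = 390 mm.


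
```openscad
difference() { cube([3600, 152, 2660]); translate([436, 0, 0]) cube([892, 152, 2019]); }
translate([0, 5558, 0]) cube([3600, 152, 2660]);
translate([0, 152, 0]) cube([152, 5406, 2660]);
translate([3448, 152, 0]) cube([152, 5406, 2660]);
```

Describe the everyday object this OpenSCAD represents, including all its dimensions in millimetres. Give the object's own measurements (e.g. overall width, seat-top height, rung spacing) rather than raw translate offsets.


A single room: four walls, each 2660 mm tall and 152 mm thick, enclosing an outside footprint 3600×5710 mm (x × y), no floor or roof. The front and back walls (−y and +y sides) run the full x-width; the side walls fit between their inner faces. A door opening 892 mm wide and 2019 mm tall is cut through the front wall from the floor up, its −x edge 436 mm from the wall's −x end.


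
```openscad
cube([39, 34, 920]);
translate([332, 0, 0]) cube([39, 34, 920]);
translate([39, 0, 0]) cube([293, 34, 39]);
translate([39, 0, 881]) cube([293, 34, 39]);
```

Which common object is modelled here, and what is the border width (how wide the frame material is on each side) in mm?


A picture frame. The border width is 39 mm.

Four thin pieces enclosing a rectangular opening — a picture frame. The two full-height stiles are 920 mm tall; the top rail sits at z = 881 and is 39 mm tall, so the border above the opening is 920 − 881 = 39 mm, matching the stile x-width.


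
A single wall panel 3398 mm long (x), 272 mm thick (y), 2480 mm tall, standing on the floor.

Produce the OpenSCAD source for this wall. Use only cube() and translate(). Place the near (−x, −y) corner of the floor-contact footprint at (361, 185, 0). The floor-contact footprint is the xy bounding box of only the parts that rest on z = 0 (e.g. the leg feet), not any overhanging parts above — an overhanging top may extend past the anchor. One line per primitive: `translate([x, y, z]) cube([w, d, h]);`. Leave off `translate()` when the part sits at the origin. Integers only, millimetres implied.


translate([361, 185, 0]) cube([3398, 272, 2480]);
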